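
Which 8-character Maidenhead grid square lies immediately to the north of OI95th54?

OI95th55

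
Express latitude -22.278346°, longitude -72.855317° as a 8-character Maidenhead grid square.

FG37nr73

Shift to the Maidenhead origin (180°W, 90°S): lon 107.14468, lat 67.72165.
Field: lon ⌊107.14468/20⌋ = 5 → F; lat ⌊67.72165/10⌋ = 6 → G.
Square: lon ⌊7.14468/2⌋ = 3; lat ⌊7.72165/1⌋ = 7.
Subsquare: lon ⌊1.14468/0.0833333⌋ = 13 → n; lat ⌊0.72165/0.0416667⌋ = 17 → r.
Extended square: lon ⌊0.06135/0.00833333⌋ = 7; lat ⌊0.01332/0.00416667⌋ = 3.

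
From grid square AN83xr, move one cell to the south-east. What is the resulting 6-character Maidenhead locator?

AN93aq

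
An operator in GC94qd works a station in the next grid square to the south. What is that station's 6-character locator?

GC94qc

Latitude subsquare d = 3; −1 → 2 = c.
The longitude characters are unchanged.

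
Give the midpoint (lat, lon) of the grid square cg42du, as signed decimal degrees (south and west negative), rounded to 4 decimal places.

-27.1458, -131.7083

Field C=2, G=6: +2·20° lon, +6·10° lat → SW at lon -140°, lat -30°.
Square 4, 2: +4·2° lon, +2·1° lat → SW at lon -132°, lat -28°.
Subsquare d=3, u=20: +3·0.0833333° lon, +20·0.0416667° lat → SW at lon -131.75°, lat -27.1667°.
Cell spans 0.0833333° lon × 0.0416667° lat. Centre is SW corner plus half of each.
latitude -27.1458, longitude -131.7083.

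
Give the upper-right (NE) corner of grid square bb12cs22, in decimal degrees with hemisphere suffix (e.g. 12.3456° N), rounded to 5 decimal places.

77.23750° S, 157.80833° W

Field B=1, B=1: +1·20° lon, +1·10° lat → SW at lon -160°, lat -80°.
Square 1, 2: +1·2° lon, +2·1° lat → SW at lon -158°, lat -78°.
Subsquare c=2, s=18: +2·0.0833333° lon, +18·0.0416667° lat → SW at lon -157.833°, lat -77.25°.
Extended square 2, 2: +2·0.00833333° lon, +2·0.00416667° lat → SW at lon -157.817°, lat -77.2417°.
Cell spans 0.00833333° lon × 0.00416667° lat. NE corner is SW corner plus one full cell.
latitude 77.23750° S, longitude 157.80833° W.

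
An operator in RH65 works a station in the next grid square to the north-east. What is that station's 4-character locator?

RH76

Longitude square 6; +1 → 7.
Latitude square 5; +1 → 6.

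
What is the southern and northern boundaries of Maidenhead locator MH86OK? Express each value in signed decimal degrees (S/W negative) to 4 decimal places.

-13.5833, -13.5417

Field M=12, H=7: +12·20° lon, +7·10° lat → SW at lon 60°, lat -20°.
Square 8, 6: +8·2° lon, +6·1° lat → SW at lon 76°, lat -14°.
Subsquare o=14, k=10: +14·0.0833333° lon, +10·0.0416667° lat → SW at lon 77.1667°, lat -13.5833°.
Cell spans 0.0833333° lon × 0.0416667° lat.
south -13.5833, north -13.5417.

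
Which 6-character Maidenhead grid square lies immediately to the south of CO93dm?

CO93dl

Latitude subsquare m = 12; −1 → 11 = l.
The longitude characters are unchanged.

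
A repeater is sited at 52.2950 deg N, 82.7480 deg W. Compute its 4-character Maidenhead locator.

EO82

Add 180° to longitude and 90° to latitude: 97.25, 142.30.
Field: lon ⌊97.25/20⌋ = 4 → E; lat ⌊142.30/10⌋ = 14 → O.
Square: lon ⌊17.25/2⌋ = 8; lat ⌊2.30/1⌋ = 2.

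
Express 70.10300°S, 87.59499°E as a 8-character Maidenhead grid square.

NB39tv15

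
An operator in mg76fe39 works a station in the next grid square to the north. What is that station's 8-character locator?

Latitude extended square 9; +1 → 10, wraps to 0, carry into subsquare.
Latitude subsquare e = 4; +1 → 5 = f.
The longitude characters are unchanged.

MG76ff30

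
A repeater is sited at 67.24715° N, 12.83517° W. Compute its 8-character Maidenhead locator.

Offset from 180°W / 90°S: lon 167.16483°, lat 157.24715°.
Field (20°×10°, letters A–R): 167.16483/20 → 8 → I, 157.24715/10 → 15 → P; chars IP.
Square (2°×1°, digits 0–9): 7.16483/2 → 3, 7.24715/1 → 7; chars 37.
Subsquare (5′×2.5′, letters a–x): 1.16483/0.0833333 → 13 → n, 0.24715/0.0416667 → 5 → f; chars nf.
Extended square (30″×15″, digits 0–9): 0.08150/0.00833333 → 9, 0.03882/0.00416667 → 9; chars 99.

IP37nf99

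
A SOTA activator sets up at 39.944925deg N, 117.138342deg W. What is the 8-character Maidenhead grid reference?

DM19kw36

Add 180° to longitude and 90° to latitude: 62.86166, 129.94493.
Field: 62.86166/20 → 3 → D, 129.94493/10 → 12 → M; chars DM.
Square: 2.86166/2 → 1, 9.94493/1 → 9; chars 19.
Subsquare: 0.86166/0.0833333 → 10 → k, 0.94493/0.0416667 → 22 → w; chars kw.
Extended square: 0.02832/0.00833333 → 3, 0.02826/0.00416667 → 6; chars 36.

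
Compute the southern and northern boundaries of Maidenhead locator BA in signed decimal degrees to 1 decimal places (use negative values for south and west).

Field B=1, A=0: +1·20° lon, +0·10° lat → SW at lon -160°, lat -90°.
Cell spans 20° lon × 10° lat.
south -90.0, north -80.0.

-90.0, -80.0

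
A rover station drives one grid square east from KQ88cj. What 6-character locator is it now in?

KQ88dj

Longitude subsquare c = 2; +1 → 3 = d.
The latitude characters are unchanged.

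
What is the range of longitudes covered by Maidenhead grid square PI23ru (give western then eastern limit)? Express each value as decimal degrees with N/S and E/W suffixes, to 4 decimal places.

125.4167° E, 125.5000° E

Field P=15, I=8: +15·20° lon, +8·10° lat → SW at lon 120°, lat -10°.
Square 2, 3: +2·2° lon, +3·1° lat → SW at lon 124°, lat -7°.
Subsquare r=17, u=20: +17·0.0833333° lon, +20·0.0416667° lat → SW at lon 125.417°, lat -6.16667°.
Cell spans 0.0833333° lon × 0.0416667° lat.
west 125.4167° E, east 125.5000° E.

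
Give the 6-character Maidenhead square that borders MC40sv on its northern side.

Latitude subsquare v = 21; +1 → 22 = w.
The longitude characters are unchanged.

MC40sw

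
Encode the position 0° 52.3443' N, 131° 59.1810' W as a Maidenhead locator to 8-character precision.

CJ40au19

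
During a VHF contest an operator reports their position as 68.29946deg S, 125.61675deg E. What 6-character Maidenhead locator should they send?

PC21tq

Add 180° to longitude and 90° to latitude: 305.6168, 21.7005.
Field: lon ⌊305.6168/20⌋ = 15 → P; lat ⌊21.7005/10⌋ = 2 → C.
Square: lon ⌊5.6168/2⌋ = 2; lat ⌊1.7005/1⌋ = 1.
Subsquare: lon ⌊1.6168/0.0833333⌋ = 19 → t; lat ⌊0.7005/0.0416667⌋ = 16 → q.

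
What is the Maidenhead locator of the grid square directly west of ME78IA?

ME78ha

Longitude subsquare i = 8; −1 → 7 = h.
The latitude characters are unchanged.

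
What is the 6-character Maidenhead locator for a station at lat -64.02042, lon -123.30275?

Add 180° to longitude and 90° to latitude: 56.6972, 25.9796.
Field: 56.6972/20 → 2 → C, 25.9796/10 → 2 → C; chars CC.
Square: 16.6972/2 → 8, 5.9796/1 → 5; chars 85.
Subsquare: 0.6972/0.0833333 → 8 → i, 0.9796/0.0416667 → 23 → x; chars ix.

CC85ix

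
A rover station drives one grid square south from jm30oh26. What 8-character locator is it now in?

Latitude extended square 6; −1 → 5.
The longitude characters are unchanged.

JM30oh25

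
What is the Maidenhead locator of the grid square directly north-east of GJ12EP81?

Longitude extended square 8; +1 → 9.
Latitude extended square 1; +1 → 2.

GJ12ep92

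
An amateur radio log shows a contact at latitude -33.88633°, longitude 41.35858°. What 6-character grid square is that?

Add 180° to longitude and 90° to latitude: 221.3586, 56.1137.
Field: lon ⌊221.3586/20⌋ = 11 → L; lat ⌊56.1137/10⌋ = 5 → F.
Square: lon ⌊1.3586/2⌋ = 0; lat ⌊6.1137/1⌋ = 6.
Subsquare: lon ⌊1.3586/0.0833333⌋ = 16 → q; lat ⌊0.1137/0.0416667⌋ = 2 → c.

LF06qc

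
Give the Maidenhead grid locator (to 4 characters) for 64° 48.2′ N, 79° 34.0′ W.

FP04

Offset from 180°W / 90°S: lon 100.43°, lat 154.80°.
Field: 100.43/20 → 5 → F, 154.80/10 → 15 → P; chars FP.
Square: 0.43/2 → 0, 4.80/1 → 4; chars 04.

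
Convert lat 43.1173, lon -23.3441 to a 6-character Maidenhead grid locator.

HN83hc

Offset from 180°W / 90°S: lon 156.6559°, lat 133.1173°.
Field: 156.6559/20 → 7 → H, 133.1173/10 → 13 → N; chars HN.
Square: 16.6559/2 → 8, 3.1173/1 → 3; chars 83.
Subsquare: 0.6559/0.0833333 → 7 → h, 0.1173/0.0416667 → 2 → c; chars hc.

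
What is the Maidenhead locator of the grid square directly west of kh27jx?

KH27ix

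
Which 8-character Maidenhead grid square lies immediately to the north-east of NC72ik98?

Longitude extended square 9; +1 → 10, wraps to 0, carry into subsquare.
Longitude subsquare i = 8; +1 → 9 = j.
Latitude extended square 8; +1 → 9.

NC72jk09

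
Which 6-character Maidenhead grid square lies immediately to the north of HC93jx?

Latitude subsquare x = 23; +1 → 24, wraps to 0 = a, carry into square.
Latitude square 3; +1 → 4.
The longitude characters are unchanged.

HC94ja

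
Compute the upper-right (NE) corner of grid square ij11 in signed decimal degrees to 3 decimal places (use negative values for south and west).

Field I=8, J=9: +8·20° lon, +9·10° lat → SW at lon -20°, lat 0°.
Square 1, 1: +1·2° lon, +1·1° lat → SW at lon -18°, lat 1°.
Cell spans 2° lon × 1° lat. NE corner is SW corner plus one full cell.
latitude 2.000, longitude -16.000.

2.000, -16.000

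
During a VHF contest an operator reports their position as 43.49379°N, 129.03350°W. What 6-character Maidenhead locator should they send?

CN53ll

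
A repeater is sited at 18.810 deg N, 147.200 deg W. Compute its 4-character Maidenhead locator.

Add 180° to longitude and 90° to latitude: 32.80, 108.81.
Field: 32.80/20 → 1 → B, 108.81/10 → 10 → K; chars BK.
Square: 12.80/2 → 6, 8.81/1 → 8; chars 68.

BK68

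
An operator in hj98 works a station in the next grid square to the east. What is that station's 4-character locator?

Longitude square 9; +1 → 10, wraps to 0, carry into field.
Longitude field H = 7; +1 → 8 = I.
The latitude characters are unchanged.

IJ08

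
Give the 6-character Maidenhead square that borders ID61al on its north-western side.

Longitude subsquare a = 0; −1 → -1, wraps to 23 = x, carry into square.
Longitude square 6; −1 → 5.
Latitude subsquare l = 11; +1 → 12 = m.

ID51xm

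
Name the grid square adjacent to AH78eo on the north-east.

AH78fp

Longitude subsquare e = 4; +1 → 5 = f.
Latitude subsquare o = 14; +1 → 15 = p.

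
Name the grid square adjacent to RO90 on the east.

AO00

Longitude square 9; +1 → 10, wraps to 0, carry into field.
Longitude field R = 17; +1 → 18, wraps to 0 = A, wrapping around the antimeridian.
The latitude characters are unchanged.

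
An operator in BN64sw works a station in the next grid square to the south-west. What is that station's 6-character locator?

BN64rv

Longitude subsquare s = 18; −1 → 17 = r.
Latitude subsquare w = 22; −1 → 21 = v.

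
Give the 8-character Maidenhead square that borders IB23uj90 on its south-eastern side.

IB23vi09

Longitude extended square 9; +1 → 10, wraps to 0, carry into subsquare.
Longitude subsquare u = 20; +1 → 21 = v.
Latitude extended square 0; −1 → -1, wraps to 9, carry into subsquare.
Latitude subsquare j = 9; −1 → 8 = i.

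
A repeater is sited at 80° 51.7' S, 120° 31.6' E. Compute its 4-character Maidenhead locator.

Add 180° to longitude and 90° to latitude: 300.53, 9.14.
Field: lon ⌊300.53/20⌋ = 15 → P; lat ⌊9.14/10⌋ = 0 → A.
Square: lon ⌊0.53/2⌋ = 0; lat ⌊9.14/1⌋ = 9.

PA09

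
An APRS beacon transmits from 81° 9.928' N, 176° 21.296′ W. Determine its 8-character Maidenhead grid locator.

AR11td79

Shift to the Maidenhead origin (180°W, 90°S): lon 3.64507, lat 171.16547.
Field: lon ⌊3.64507/20⌋ = 0 → A; lat ⌊171.16547/10⌋ = 17 → R.
Square: lon ⌊3.64507/2⌋ = 1; lat ⌊1.16547/1⌋ = 1.
Subsquare: lon ⌊1.64507/0.0833333⌋ = 19 → t; lat ⌊0.16547/0.0416667⌋ = 3 → d.
Extended square: lon ⌊0.06173/0.00833333⌋ = 7; lat ⌊0.04047/0.00416667⌋ = 9.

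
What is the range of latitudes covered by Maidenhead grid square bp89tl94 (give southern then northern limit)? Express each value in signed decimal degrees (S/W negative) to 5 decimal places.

Field B=1, P=15: +1·20° lon, +15·10° lat → SW at lon -160°, lat 60°.
Square 8, 9: +8·2° lon, +9·1° lat → SW at lon -144°, lat 69°.
Subsquare t=19, l=11: +19·0.0833333° lon, +11·0.0416667° lat → SW at lon -142.417°, lat 69.4583°.
Extended square 9, 4: +9·0.00833333° lon, +4·0.00416667° lat → SW at lon -142.342°, lat 69.475°.
Cell spans 0.00833333° lon × 0.00416667° lat.
south 69.47500, north 69.47917.

69.47500, 69.47917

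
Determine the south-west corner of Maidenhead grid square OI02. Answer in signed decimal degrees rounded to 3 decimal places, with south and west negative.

Field O=14, I=8: +14·20° lon, +8·10° lat → SW at lon 100°, lat -10°.
Square 0, 2: +0·2° lon, +2·1° lat → SW at lon 100°, lat -8°.
latitude -8.000, longitude 100.000.

-8.000, 100.000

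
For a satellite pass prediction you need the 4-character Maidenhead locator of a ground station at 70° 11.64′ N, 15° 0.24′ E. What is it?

JQ70

Offset from 180°W / 90°S: lon 195.00°, lat 160.19°.
Field: 195.00/20 → 9 → J, 160.19/10 → 16 → Q; chars JQ.
Square: 15.00/2 → 7, 0.19/1 → 0; chars 70.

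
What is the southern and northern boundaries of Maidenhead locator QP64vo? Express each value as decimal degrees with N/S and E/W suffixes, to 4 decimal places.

64.5833° N, 64.6250° N

Field Q=16, P=15: +16·20° lon, +15·10° lat → SW at lon 140°, lat 60°.
Square 6, 4: +6·2° lon, +4·1° lat → SW at lon 152°, lat 64°.
Subsquare v=21, o=14: +21·0.0833333° lon, +14·0.0416667° lat → SW at lon 153.75°, lat 64.5833°.
Cell spans 0.0833333° lon × 0.0416667° lat.
south 64.5833° N, north 64.6250° N.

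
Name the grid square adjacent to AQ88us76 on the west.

AQ88us66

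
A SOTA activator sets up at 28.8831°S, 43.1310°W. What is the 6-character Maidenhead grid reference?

Add 180° to longitude and 90° to latitude: 136.8690, 61.1169.
Field (20°×10°, letters A–R): 136.8690/20 → 6 → G, 61.1169/10 → 6 → G; chars GG.
Square (2°×1°, digits 0–9): 16.8690/2 → 8, 1.1169/1 → 1; chars 81.
Subsquare (5′×2.5′, letters a–x): 0.8690/0.0833333 → 10 → k, 0.1169/0.0416667 → 2 → c; chars kc.

GG81kc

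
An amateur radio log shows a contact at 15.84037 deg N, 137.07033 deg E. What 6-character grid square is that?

Shift to the Maidenhead origin (180°W, 90°S): lon 317.0703, lat 105.8404.
Field: 317.0703/20 → 15 → P, 105.8404/10 → 10 → K; chars PK.
Square: 17.0703/2 → 8, 5.8404/1 → 5; chars 85.
Subsquare: 1.0703/0.0833333 → 12 → m, 0.8404/0.0416667 → 20 → u; chars mu.

PK85mu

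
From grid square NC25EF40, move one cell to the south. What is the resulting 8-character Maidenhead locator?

NC25ee49

Latitude extended square 0; −1 → -1, wraps to 9, carry into subsquare.
Latitude subsquare f = 5; −1 → 4 = e.
The longitude characters are unchanged.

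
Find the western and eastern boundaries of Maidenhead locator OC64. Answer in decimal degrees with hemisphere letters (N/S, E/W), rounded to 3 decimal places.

112.000° E, 114.000° E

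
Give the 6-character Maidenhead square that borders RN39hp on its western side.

RN39gp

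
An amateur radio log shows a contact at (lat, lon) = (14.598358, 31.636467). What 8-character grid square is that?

Offset from 180°W / 90°S: lon 211.63647°, lat 104.59836°.
Field: lon ⌊211.63647/20⌋ = 10 → K; lat ⌊104.59836/10⌋ = 10 → K.
Square: lon ⌊11.63647/2⌋ = 5; lat ⌊4.59836/1⌋ = 4.
Subsquare: lon ⌊1.63647/0.0833333⌋ = 19 → t; lat ⌊0.59836/0.0416667⌋ = 14 → o.
Extended square: lon ⌊0.05313/0.00833333⌋ = 6; lat ⌊0.01502/0.00416667⌋ = 3.

KK54to63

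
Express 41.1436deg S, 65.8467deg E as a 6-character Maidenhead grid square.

ME28wu

Add 180° to longitude and 90° to latitude: 245.8467, 48.8564.
Field: 245.8467/20 → 12 → M, 48.8564/10 → 4 → E; chars ME.
Square: 5.8467/2 → 2, 8.8564/1 → 8; chars 28.
Subsquare: 1.8467/0.0833333 → 22 → w, 0.8564/0.0416667 → 20 → u; chars wu.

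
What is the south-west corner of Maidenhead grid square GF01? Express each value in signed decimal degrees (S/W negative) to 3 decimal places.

-39.000, -60.000

Field G=6, F=5: +6·20° lon, +5·10° lat → SW at lon -60°, lat -40°.
Square 0, 1: +0·2° lon, +1·1° lat → SW at lon -60°, lat -39°.
latitude -39.000, longitude -60.000.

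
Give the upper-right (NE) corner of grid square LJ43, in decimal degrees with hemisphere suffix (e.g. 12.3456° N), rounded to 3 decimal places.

Field L=11, J=9: +11·20° lon, +9·10° lat → SW at lon 40°, lat 0°.
Square 4, 3: +4·2° lon, +3·1° lat → SW at lon 48°, lat 3°.
Cell spans 2° lon × 1° lat. NE corner is SW corner plus one full cell.
latitude 4.000° N, longitude 50.000° E.

4.000° N, 50.000° E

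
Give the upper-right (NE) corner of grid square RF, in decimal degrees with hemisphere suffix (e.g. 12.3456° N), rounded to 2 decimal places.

30.00° S, 180.00° E

Field R=17, F=5: +17·20° lon, +5·10° lat → SW at lon 160°, lat -40°.
Cell spans 20° lon × 10° lat. NE corner is SW corner plus one full cell.
latitude 30.00° S, longitude 180.00° E.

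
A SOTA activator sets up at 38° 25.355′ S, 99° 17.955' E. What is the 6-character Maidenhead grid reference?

NF91pn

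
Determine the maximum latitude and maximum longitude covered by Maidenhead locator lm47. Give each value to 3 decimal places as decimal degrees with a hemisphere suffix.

38.000° N, 50.000° E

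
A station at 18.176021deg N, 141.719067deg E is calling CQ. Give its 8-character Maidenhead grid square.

Add 180° to longitude and 90° to latitude: 321.71907, 108.17602.
Field: lon ⌊321.71907/20⌋ = 16 → Q; lat ⌊108.17602/10⌋ = 10 → K.
Square: lon ⌊1.71907/2⌋ = 0; lat ⌊8.17602/1⌋ = 8.
Subsquare: lon ⌊1.71907/0.0833333⌋ = 20 → u; lat ⌊0.17602/0.0416667⌋ = 4 → e.
Extended square: lon ⌊0.05240/0.00833333⌋ = 6; lat ⌊0.00935/0.00416667⌋ = 2.

QK08ue62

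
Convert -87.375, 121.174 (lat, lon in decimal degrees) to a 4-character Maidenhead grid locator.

Add 180° to longitude and 90° to latitude: 301.17, 2.62.
Field: 301.17/20 → 15 → P, 2.62/10 → 0 → A; chars PA.
Square: 1.17/2 → 0, 2.62/1 → 2; chars 02.

PA02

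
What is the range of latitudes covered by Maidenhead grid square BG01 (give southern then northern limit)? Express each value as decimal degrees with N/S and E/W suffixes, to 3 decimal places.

29.000° S, 28.000° S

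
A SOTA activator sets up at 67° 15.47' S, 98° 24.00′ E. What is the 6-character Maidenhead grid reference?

Shift to the Maidenhead origin (180°W, 90°S): lon 278.4000, lat 22.7422.
Field: 278.4000/20 → 13 → N, 22.7422/10 → 2 → C; chars NC.
Square: 18.4000/2 → 9, 2.7422/1 → 2; chars 92.
Subsquare: 0.4000/0.0833333 → 4 → e, 0.7422/0.0416667 → 17 → r; chars er.

NC92er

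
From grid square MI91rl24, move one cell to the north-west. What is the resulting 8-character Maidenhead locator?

MI91rl15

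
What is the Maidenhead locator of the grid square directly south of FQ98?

Latitude square 8; −1 → 7.
The longitude characters are unchanged.

FQ97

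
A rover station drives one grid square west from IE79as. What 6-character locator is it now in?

IE69xs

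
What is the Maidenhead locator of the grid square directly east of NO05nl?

NO05ol

Longitude subsquare n = 13; +1 → 14 = o.
The latitude characters are unchanged.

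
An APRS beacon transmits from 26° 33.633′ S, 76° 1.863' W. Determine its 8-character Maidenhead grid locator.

Offset from 180°W / 90°S: lon 103.96895°, lat 63.43945°.
Field: lon ⌊103.96895/20⌋ = 5 → F; lat ⌊63.43945/10⌋ = 6 → G.
Square: lon ⌊3.96895/2⌋ = 1; lat ⌊3.43945/1⌋ = 3.
Subsquare: lon ⌊1.96895/0.0833333⌋ = 23 → x; lat ⌊0.43945/0.0416667⌋ = 10 → k.
Extended square: lon ⌊0.05228/0.00833333⌋ = 6; lat ⌊0.02278/0.00416667⌋ = 5.

FG13xk65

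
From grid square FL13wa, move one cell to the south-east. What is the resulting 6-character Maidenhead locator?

FL12xx

Longitude subsquare w = 22; +1 → 23 = x.
Latitude subsquare a = 0; −1 → -1, wraps to 23 = x, carry into square.
Latitude square 3; −1 → 2.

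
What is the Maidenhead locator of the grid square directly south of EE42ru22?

EE42ru21

Latitude extended square 2; −1 → 1.
The longitude characters are unchanged.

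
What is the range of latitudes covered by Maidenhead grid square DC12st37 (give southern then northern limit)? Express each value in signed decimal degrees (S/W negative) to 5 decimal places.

-67.17917, -67.17500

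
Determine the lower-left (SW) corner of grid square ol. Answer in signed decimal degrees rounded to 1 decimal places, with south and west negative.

20.0, 100.0

Field O=14, L=11: +14·20° lon, +11·10° lat → SW at lon 100°, lat 20°.
latitude 20.0, longitude 100.0.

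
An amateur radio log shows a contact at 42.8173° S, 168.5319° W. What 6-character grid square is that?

Shift to the Maidenhead origin (180°W, 90°S): lon 11.4681, lat 47.1827.
Field: 11.4681/20 → 0 → A, 47.1827/10 → 4 → E; chars AE.
Square: 11.4681/2 → 5, 7.1827/1 → 7; chars 57.
Subsquare: 1.4681/0.0833333 → 17 → r, 0.1827/0.0416667 → 4 → e; chars re.

AE57re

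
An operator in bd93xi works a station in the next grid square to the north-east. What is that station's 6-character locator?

Longitude subsquare x = 23; +1 → 24, wraps to 0 = a, carry into square.
Longitude square 9; +1 → 10, wraps to 0, carry into field.
Longitude field B = 1; +1 → 2 = C.
Latitude subsquare i = 8; +1 → 9 = j.

CD03aj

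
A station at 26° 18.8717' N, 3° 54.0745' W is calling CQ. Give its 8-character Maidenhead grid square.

IL86bh15

Shift to the Maidenhead origin (180°W, 90°S): lon 176.09876, lat 116.31453.
Field: 176.09876/20 → 8 → I, 116.31453/10 → 11 → L; chars IL.
Square: 16.09876/2 → 8, 6.31453/1 → 6; chars 86.
Subsquare: 0.09876/0.0833333 → 1 → b, 0.31453/0.0416667 → 7 → h; chars bh.
Extended square: 0.01543/0.00833333 → 1, 0.02286/0.00416667 → 5; chars 15.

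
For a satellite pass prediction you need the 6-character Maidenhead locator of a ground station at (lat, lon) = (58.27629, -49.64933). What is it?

Shift to the Maidenhead origin (180°W, 90°S): lon 130.3507, lat 148.2763.
Field: 130.3507/20 → 6 → G, 148.2763/10 → 14 → O; chars GO.
Square: 10.3507/2 → 5, 8.2763/1 → 8; chars 58.
Subsquare: 0.3507/0.0833333 → 4 → e, 0.2763/0.0416667 → 6 → g; chars eg.

GO58eg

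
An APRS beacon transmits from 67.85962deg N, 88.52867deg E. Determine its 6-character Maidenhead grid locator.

Shift to the Maidenhead origin (180°W, 90°S): lon 268.5287, lat 157.8596.
Field: lon ⌊268.5287/20⌋ = 13 → N; lat ⌊157.8596/10⌋ = 15 → P.
Square: lon ⌊8.5287/2⌋ = 4; lat ⌊7.8596/1⌋ = 7.
Subsquare: lon ⌊0.5287/0.0833333⌋ = 6 → g; lat ⌊0.8596/0.0416667⌋ = 20 → u.

NP47gu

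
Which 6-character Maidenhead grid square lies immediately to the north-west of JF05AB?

IF95xc

Longitude subsquare a = 0; −1 → -1, wraps to 23 = x, carry into square.
Longitude square 0; −1 → -1, wraps to 9, carry into field.
Longitude field J = 9; −1 → 8 = I.
Latitude subsquare b = 1; +1 → 2 = c.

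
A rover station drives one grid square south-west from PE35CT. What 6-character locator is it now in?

Longitude subsquare c = 2; −1 → 1 = b.
Latitude subsquare t = 19; −1 → 18 = s.

PE35bs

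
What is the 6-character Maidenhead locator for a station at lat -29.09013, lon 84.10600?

Shift to the Maidenhead origin (180°W, 90°S): lon 264.1060, lat 60.9099.
Field: 264.1060/20 → 13 → N, 60.9099/10 → 6 → G; chars NG.
Square: 4.1060/2 → 2, 0.9099/1 → 0; chars 20.
Subsquare: 0.1060/0.0833333 → 1 → b, 0.9099/0.0416667 → 21 → v; chars bv.

NG20bv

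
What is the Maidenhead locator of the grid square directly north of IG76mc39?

Latitude extended square 9; +1 → 10, wraps to 0, carry into subsquare.
Latitude subsquare c = 2; +1 → 3 = d.
The longitude characters are unchanged.

IG76md30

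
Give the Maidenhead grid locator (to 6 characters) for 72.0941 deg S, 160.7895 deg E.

RB07jv

Offset from 180°W / 90°S: lon 340.7895°, lat 17.9059°.
Field: lon ⌊340.7895/20⌋ = 17 → R; lat ⌊17.9059/10⌋ = 1 → B.
Square: lon ⌊0.7895/2⌋ = 0; lat ⌊7.9059/1⌋ = 7.
Subsquare: lon ⌊0.7895/0.0833333⌋ = 9 → j; lat ⌊0.9059/0.0416667⌋ = 21 → v.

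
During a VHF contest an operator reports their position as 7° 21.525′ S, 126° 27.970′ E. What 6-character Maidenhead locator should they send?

PI32fp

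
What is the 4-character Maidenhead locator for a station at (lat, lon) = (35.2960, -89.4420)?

EM55

Add 180° to longitude and 90° to latitude: 90.56, 125.30.
Field: 90.56/20 → 4 → E, 125.30/10 → 12 → M; chars EM.
Square: 10.56/2 → 5, 5.30/1 → 5; chars 55.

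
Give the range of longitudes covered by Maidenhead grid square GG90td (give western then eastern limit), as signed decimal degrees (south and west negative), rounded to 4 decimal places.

Field G=6, G=6: +6·20° lon, +6·10° lat → SW at lon -60°, lat -30°.
Square 9, 0: +9·2° lon, +0·1° lat → SW at lon -42°, lat -30°.
Subsquare t=19, d=3: +19·0.0833333° lon, +3·0.0416667° lat → SW at lon -40.4167°, lat -29.875°.
Cell spans 0.0833333° lon × 0.0416667° lat.
west -40.4167, east -40.3333.

-40.4167, -40.3333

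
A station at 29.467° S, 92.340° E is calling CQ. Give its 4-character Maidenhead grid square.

Add 180° to longitude and 90° to latitude: 272.34, 60.53.
Field: 272.34/20 → 13 → N, 60.53/10 → 6 → G; chars NG.
Square: 12.34/2 → 6, 0.53/1 → 0; chars 60.

NG60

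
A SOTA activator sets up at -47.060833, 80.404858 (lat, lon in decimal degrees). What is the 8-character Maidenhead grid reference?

Add 180° to longitude and 90° to latitude: 260.40486, 42.93917.
Field: 260.40486/20 → 13 → N, 42.93917/10 → 4 → E; chars NE.
Square: 0.40486/2 → 0, 2.93917/1 → 2; chars 02.
Subsquare: 0.40486/0.0833333 → 4 → e, 0.93917/0.0416667 → 22 → w; chars ew.
Extended square: 0.07152/0.00833333 → 8, 0.02250/0.00416667 → 5; chars 85.

NE02ew85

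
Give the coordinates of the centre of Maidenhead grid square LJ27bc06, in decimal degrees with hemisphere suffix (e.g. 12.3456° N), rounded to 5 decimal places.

7.11042° N, 44.08750° E

Field L=11, J=9: +11·20° lon, +9·10° lat → SW at lon 40°, lat 0°.
Square 2, 7: +2·2° lon, +7·1° lat → SW at lon 44°, lat 7°.
Subsquare b=1, c=2: +1·0.0833333° lon, +2·0.0416667° lat → SW at lon 44.0833°, lat 7.08333°.
Extended square 0, 6: +0·0.00833333° lon, +6·0.00416667° lat → SW at lon 44.0833°, lat 7.10833°.
Cell spans 0.00833333° lon × 0.00416667° lat. Centre is SW corner plus half of each.
latitude 7.11042° N, longitude 44.08750° E.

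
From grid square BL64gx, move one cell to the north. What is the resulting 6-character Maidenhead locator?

BL65ga

Latitude subsquare x = 23; +1 → 24, wraps to 0 = a, carry into square.
Latitude square 4; +1 → 5.
The longitude characters are unchanged.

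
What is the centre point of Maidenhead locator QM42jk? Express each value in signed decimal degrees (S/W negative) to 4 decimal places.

Field Q=16, M=12: +16·20° lon, +12·10° lat → SW at lon 140°, lat 30°.
Square 4, 2: +4·2° lon, +2·1° lat → SW at lon 148°, lat 32°.
Subsquare j=9, k=10: +9·0.0833333° lon, +10·0.0416667° lat → SW at lon 148.75°, lat 32.4167°.
Cell spans 0.0833333° lon × 0.0416667° lat. Centre is SW corner plus half of each.
latitude 32.4375, longitude 148.7917.

32.4375, 148.7917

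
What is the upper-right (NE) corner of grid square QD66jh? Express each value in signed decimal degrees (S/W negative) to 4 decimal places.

Field Q=16, D=3: +16·20° lon, +3·10° lat → SW at lon 140°, lat -60°.
Square 6, 6: +6·2° lon, +6·1° lat → SW at lon 152°, lat -54°.
Subsquare j=9, h=7: +9·0.0833333° lon, +7·0.0416667° lat → SW at lon 152.75°, lat -53.7083°.
Cell spans 0.0833333° lon × 0.0416667° lat. NE corner is SW corner plus one full cell.
latitude -53.6667, longitude 152.8333.

-53.6667, 152.8333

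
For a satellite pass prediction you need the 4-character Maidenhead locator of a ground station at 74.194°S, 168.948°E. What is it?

Add 180° to longitude and 90° to latitude: 348.95, 15.81.
Field: lon ⌊348.95/20⌋ = 17 → R; lat ⌊15.81/10⌋ = 1 → B.
Square: lon ⌊8.95/2⌋ = 4; lat ⌊5.81/1⌋ = 5.

RB45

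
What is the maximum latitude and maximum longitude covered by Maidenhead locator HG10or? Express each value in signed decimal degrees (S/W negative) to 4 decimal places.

-29.2500, -36.7500

Field H=7, G=6: +7·20° lon, +6·10° lat → SW at lon -40°, lat -30°.
Square 1, 0: +1·2° lon, +0·1° lat → SW at lon -38°, lat -30°.
Subsquare o=14, r=17: +14·0.0833333° lon, +17·0.0416667° lat → SW at lon -36.8333°, lat -29.2917°.
Cell spans 0.0833333° lon × 0.0416667° lat. NE corner is SW corner plus one full cell.
latitude -29.2500, longitude -36.7500.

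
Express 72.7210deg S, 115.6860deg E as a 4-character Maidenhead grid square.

Add 180° to longitude and 90° to latitude: 295.69, 17.28.
Field: lon ⌊295.69/20⌋ = 14 → O; lat ⌊17.28/10⌋ = 1 → B.
Square: lon ⌊15.69/2⌋ = 7; lat ⌊7.28/1⌋ = 7.

OB77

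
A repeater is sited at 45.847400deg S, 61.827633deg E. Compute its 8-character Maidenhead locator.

ME04vd96

Shift to the Maidenhead origin (180°W, 90°S): lon 241.82763, lat 44.15260.
Field (20°×10°, letters A–R): 241.82763/20 → 12 → M, 44.15260/10 → 4 → E; chars ME.
Square (2°×1°, digits 0–9): 1.82763/2 → 0, 4.15260/1 → 4; chars 04.
Subsquare (5′×2.5′, letters a–x): 1.82763/0.0833333 → 21 → v, 0.15260/0.0416667 → 3 → d; chars vd.
Extended square (30″×15″, digits 0–9): 0.07763/0.00833333 → 9, 0.02760/0.00416667 → 6; chars 96.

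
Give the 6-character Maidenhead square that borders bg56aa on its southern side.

BG55ax

Latitude subsquare a = 0; −1 → -1, wraps to 23 = x, carry into square.
Latitude square 6; −1 → 5.
The longitude characters are unchanged.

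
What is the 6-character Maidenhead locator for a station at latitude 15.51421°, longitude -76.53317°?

Shift to the Maidenhead origin (180°W, 90°S): lon 103.4668, lat 105.5142.
Field: lon ⌊103.4668/20⌋ = 5 → F; lat ⌊105.5142/10⌋ = 10 → K.
Square: lon ⌊3.4668/2⌋ = 1; lat ⌊5.5142/1⌋ = 5.
Subsquare: lon ⌊1.4668/0.0833333⌋ = 17 → r; lat ⌊0.5142/0.0416667⌋ = 12 → m.

FK15rm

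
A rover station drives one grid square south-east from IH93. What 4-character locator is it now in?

Longitude square 9; +1 → 10, wraps to 0, carry into field.
Longitude field I = 8; +1 → 9 = J.
Latitude square 3; −1 → 2.

JH02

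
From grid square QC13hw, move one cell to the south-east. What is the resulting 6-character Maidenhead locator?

QC13iv

Longitude subsquare h = 7; +1 → 8 = i.
Latitude subsquare w = 22; −1 → 21 = v.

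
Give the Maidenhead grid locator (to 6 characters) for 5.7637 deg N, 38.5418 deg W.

Offset from 180°W / 90°S: lon 141.4582°, lat 95.7637°.
Field: 141.4582/20 → 7 → H, 95.7637/10 → 9 → J; chars HJ.
Square: 1.4582/2 → 0, 5.7637/1 → 5; chars 05.
Subsquare: 1.4582/0.0833333 → 17 → r, 0.7637/0.0416667 → 18 → s; chars rs.

HJ05rs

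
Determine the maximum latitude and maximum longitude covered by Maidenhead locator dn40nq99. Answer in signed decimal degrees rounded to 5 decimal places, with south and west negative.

Field D=3, N=13: +3·20° lon, +13·10° lat → SW at lon -120°, lat 40°.
Square 4, 0: +4·2° lon, +0·1° lat → SW at lon -112°, lat 40°.
Subsquare n=13, q=16: +13·0.0833333° lon, +16·0.0416667° lat → SW at lon -110.917°, lat 40.6667°.
Extended square 9, 9: +9·0.00833333° lon, +9·0.00416667° lat → SW at lon -110.842°, lat 40.7042°.
Cell spans 0.00833333° lon × 0.00416667° lat. NE corner is SW corner plus one full cell.
latitude 40.70833, longitude -110.83333.

40.70833, -110.83333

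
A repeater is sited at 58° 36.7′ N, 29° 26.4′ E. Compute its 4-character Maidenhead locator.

Add 180° to longitude and 90° to latitude: 209.44, 148.61.
Field (20°×10°, letters A–R): lon ⌊209.44/20⌋ = 10 → K; lat ⌊148.61/10⌋ = 14 → O.
Square (2°×1°, digits 0–9): lon ⌊9.44/2⌋ = 4; lat ⌊8.61/1⌋ = 8.

KO48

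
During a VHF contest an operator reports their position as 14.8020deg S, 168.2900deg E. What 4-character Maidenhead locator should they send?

RH45

Offset from 180°W / 90°S: lon 348.29°, lat 75.20°.
Field: 348.29/20 → 17 → R, 75.20/10 → 7 → H; chars RH.
Square: 8.29/2 → 4, 5.20/1 → 5; chars 45.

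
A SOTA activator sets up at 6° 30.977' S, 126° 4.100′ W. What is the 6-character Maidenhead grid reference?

Shift to the Maidenhead origin (180°W, 90°S): lon 53.9317, lat 83.4837.
Field: 53.9317/20 → 2 → C, 83.4837/10 → 8 → I; chars CI.
Square: 13.9317/2 → 6, 3.4837/1 → 3; chars 63.
Subsquare: 1.9317/0.0833333 → 23 → x, 0.4837/0.0416667 → 11 → l; chars xl.

CI63xl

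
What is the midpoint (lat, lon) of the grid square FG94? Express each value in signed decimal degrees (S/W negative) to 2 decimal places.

-25.50, -61.00

Field F=5, G=6: +5·20° lon, +6·10° lat → SW at lon -80°, lat -30°.
Square 9, 4: +9·2° lon, +4·1° lat → SW at lon -62°, lat -26°.
Cell spans 2° lon × 1° lat. Centre is SW corner plus half of each.
latitude -25.50, longitude -61.00.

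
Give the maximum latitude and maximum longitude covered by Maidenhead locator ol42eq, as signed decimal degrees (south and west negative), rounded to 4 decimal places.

Field O=14, L=11: +14·20° lon, +11·10° lat → SW at lon 100°, lat 20°.
Square 4, 2: +4·2° lon, +2·1° lat → SW at lon 108°, lat 22°.
Subsquare e=4, q=16: +4·0.0833333° lon, +16·0.0416667° lat → SW at lon 108.333°, lat 22.6667°.
Cell spans 0.0833333° lon × 0.0416667° lat. NE corner is SW corner plus one full cell.
latitude 22.7083, longitude 108.4167.

22.7083, 108.4167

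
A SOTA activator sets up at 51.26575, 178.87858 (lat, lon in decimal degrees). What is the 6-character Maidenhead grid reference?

RO91kg

Add 180° to longitude and 90° to latitude: 358.8786, 141.2657.
Field (20°×10°, letters A–R): 358.8786/20 → 17 → R, 141.2657/10 → 14 → O; chars RO.
Square (2°×1°, digits 0–9): 18.8786/2 → 9, 1.2657/1 → 1; chars 91.
Subsquare (5′×2.5′, letters a–x): 0.8786/0.0833333 → 10 → k, 0.2657/0.0416667 → 6 → g; chars kg.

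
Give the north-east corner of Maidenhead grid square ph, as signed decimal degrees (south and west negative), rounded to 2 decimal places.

-10.00, 140.00

Field P=15, H=7: +15·20° lon, +7·10° lat → SW at lon 120°, lat -20°.
Cell spans 20° lon × 10° lat. NE corner is SW corner plus one full cell.
latitude -10.00, longitude 140.00.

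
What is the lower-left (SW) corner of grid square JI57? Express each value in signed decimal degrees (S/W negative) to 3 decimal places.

-3.000, 10.000

Field J=9, I=8: +9·20° lon, +8·10° lat → SW at lon 0°, lat -10°.
Square 5, 7: +5·2° lon, +7·1° lat → SW at lon 10°, lat -3°.
latitude -3.000, longitude 10.000.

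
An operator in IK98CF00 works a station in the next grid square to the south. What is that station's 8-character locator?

IK98ce09

Latitude extended square 0; −1 → -1, wraps to 9, carry into subsquare.
Latitude subsquare f = 5; −1 → 4 = e.
The longitude characters are unchanged.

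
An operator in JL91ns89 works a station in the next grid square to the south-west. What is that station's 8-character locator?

Longitude extended square 8; −1 → 7.
Latitude extended square 9; −1 → 8.

JL91ns78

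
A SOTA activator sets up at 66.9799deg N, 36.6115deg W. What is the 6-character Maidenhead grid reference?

HP16qx

Offset from 180°W / 90°S: lon 143.3885°, lat 156.9799°.
Field (20°×10°, letters A–R): lon ⌊143.3885/20⌋ = 7 → H; lat ⌊156.9799/10⌋ = 15 → P.
Square (2°×1°, digits 0–9): lon ⌊3.3885/2⌋ = 1; lat ⌊6.9799/1⌋ = 6.
Subsquare (5′×2.5′, letters a–x): lon ⌊1.3885/0.0833333⌋ = 16 → q; lat ⌊0.9799/0.0416667⌋ = 23 → x.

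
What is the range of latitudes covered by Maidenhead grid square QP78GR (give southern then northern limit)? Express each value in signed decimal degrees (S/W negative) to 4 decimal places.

Field Q=16, P=15: +16·20° lon, +15·10° lat → SW at lon 140°, lat 60°.
Square 7, 8: +7·2° lon, +8·1° lat → SW at lon 154°, lat 68°.
Subsquare g=6, r=17: +6·0.0833333° lon, +17·0.0416667° lat → SW at lon 154.5°, lat 68.7083°.
Cell spans 0.0833333° lon × 0.0416667° lat.
south 68.7083, north 68.7500.

68.7083, 68.7500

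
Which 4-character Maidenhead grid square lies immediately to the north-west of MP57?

MP48

Longitude square 5; −1 → 4.
Latitude square 7; +1 → 8.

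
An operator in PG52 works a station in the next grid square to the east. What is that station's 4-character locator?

Longitude square 5; +1 → 6.
The latitude characters are unchanged.

PG62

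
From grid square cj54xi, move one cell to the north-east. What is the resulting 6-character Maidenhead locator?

Longitude subsquare x = 23; +1 → 24, wraps to 0 = a, carry into square.
Longitude square 5; +1 → 6.
Latitude subsquare i = 8; +1 → 9 = j.

CJ64aj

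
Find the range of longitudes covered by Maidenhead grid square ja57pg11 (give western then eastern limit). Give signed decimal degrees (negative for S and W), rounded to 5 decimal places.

11.25833, 11.26667

Field J=9, A=0: +9·20° lon, +0·10° lat → SW at lon 0°, lat -90°.
Square 5, 7: +5·2° lon, +7·1° lat → SW at lon 10°, lat -83°.
Subsquare p=15, g=6: +15·0.0833333° lon, +6·0.0416667° lat → SW at lon 11.25°, lat -82.75°.
Extended square 1, 1: +1·0.00833333° lon, +1·0.00416667° lat → SW at lon 11.2583°, lat -82.7458°.
Cell spans 0.00833333° lon × 0.00416667° lat.
west 11.25833, east 11.26667.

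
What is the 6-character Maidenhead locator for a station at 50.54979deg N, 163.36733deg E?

RO10qn

Offset from 180°W / 90°S: lon 343.3673°, lat 140.5498°.
Field: lon ⌊343.3673/20⌋ = 17 → R; lat ⌊140.5498/10⌋ = 14 → O.
Square: lon ⌊3.3673/2⌋ = 1; lat ⌊0.5498/1⌋ = 0.
Subsquare: lon ⌊1.3673/0.0833333⌋ = 16 → q; lat ⌊0.5498/0.0416667⌋ = 13 → n.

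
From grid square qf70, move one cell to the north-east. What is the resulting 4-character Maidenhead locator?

QF81

Longitude square 7; +1 → 8.
Latitude square 0; +1 → 1.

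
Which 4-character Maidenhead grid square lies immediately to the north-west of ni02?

Longitude square 0; −1 → -1, wraps to 9, carry into field.
Longitude field N = 13; −1 → 12 = M.
Latitude square 2; +1 → 3.

MI93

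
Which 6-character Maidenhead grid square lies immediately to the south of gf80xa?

GE89xx

Latitude subsquare a = 0; −1 → -1, wraps to 23 = x, carry into square.
Latitude square 0; −1 → -1, wraps to 9, carry into field.
Latitude field F = 5; −1 → 4 = E.
The longitude characters are unchanged.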